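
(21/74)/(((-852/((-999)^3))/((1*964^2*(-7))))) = -153375115030326/71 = -2160212887751.07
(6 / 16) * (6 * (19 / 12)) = 57 / 16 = 3.56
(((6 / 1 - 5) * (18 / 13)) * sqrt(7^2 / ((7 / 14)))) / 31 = 126 * sqrt(2) / 403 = 0.44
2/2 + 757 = 758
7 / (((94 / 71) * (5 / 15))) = 1491 / 94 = 15.86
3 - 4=-1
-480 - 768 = -1248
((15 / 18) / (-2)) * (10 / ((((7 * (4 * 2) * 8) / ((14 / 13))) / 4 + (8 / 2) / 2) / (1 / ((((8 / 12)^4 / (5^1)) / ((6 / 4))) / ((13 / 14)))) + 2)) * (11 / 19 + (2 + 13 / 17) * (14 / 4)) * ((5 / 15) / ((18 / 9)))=-290671875 / 204337552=-1.42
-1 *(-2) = 2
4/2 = 2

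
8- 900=-892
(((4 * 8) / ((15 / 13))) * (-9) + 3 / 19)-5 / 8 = -190051 / 760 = -250.07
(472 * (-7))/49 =-67.43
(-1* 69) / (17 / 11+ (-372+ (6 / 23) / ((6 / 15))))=17457 / 93560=0.19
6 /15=2 /5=0.40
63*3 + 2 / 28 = 2647 / 14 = 189.07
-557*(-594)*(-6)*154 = -305712792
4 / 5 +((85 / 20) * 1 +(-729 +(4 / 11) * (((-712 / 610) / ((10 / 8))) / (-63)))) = -3060331051 / 4227300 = -723.94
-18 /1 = -18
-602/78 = -301/39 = -7.72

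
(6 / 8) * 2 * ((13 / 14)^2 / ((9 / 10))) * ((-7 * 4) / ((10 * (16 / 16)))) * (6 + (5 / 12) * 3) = -4901 / 168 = -29.17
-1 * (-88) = 88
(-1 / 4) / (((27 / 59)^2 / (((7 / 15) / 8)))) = -24367 / 349920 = -0.07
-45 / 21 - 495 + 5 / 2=-6925 / 14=-494.64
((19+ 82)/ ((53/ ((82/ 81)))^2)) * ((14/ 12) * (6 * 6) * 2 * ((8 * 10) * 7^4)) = 3652491861760/ 6143283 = 594550.48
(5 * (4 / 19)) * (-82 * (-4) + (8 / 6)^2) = 59360 / 171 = 347.13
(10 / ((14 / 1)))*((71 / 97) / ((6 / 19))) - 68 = -270287 / 4074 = -66.34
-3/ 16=-0.19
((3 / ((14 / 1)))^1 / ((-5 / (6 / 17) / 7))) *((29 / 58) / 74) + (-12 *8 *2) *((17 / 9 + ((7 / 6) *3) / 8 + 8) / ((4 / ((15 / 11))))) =-93532399 / 138380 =-675.91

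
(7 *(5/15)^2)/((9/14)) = 98/81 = 1.21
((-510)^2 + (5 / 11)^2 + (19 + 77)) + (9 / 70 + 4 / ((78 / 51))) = 28650506447 / 110110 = 260198.95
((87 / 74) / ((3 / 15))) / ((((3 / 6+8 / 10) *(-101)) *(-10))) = 435 / 97162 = 0.00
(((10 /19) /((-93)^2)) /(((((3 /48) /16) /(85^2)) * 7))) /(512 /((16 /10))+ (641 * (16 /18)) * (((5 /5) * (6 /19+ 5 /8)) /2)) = 36992000 /1352819881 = 0.03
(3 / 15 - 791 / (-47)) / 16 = 2001 / 1880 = 1.06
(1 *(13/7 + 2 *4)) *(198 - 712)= -35466/7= -5066.57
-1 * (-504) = 504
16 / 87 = 0.18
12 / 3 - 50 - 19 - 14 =-79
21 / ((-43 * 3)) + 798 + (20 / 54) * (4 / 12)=2779297 / 3483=797.96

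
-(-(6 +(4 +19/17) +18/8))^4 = -682740290961/21381376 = -31931.54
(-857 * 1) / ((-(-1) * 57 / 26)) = -22282 / 57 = -390.91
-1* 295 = -295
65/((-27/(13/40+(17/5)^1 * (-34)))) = 19981/72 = 277.51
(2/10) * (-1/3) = -1/15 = -0.07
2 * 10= 20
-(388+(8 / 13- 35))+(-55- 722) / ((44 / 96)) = -292991 / 143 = -2048.89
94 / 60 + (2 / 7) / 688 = 56603 / 36120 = 1.57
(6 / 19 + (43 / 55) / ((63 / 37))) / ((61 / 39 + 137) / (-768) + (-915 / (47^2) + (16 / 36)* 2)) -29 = -938741567503 / 35603750875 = -26.37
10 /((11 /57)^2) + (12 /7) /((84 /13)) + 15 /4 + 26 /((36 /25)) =62023253 /213444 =290.58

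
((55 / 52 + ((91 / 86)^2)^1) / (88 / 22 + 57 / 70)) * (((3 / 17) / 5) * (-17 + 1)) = -35170464 / 137707973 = -0.26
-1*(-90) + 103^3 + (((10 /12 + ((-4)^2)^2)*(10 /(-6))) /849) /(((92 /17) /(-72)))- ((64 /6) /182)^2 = 23049517377056 /21091707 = 1092823.70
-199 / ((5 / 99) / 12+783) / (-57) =78804 / 17673971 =0.00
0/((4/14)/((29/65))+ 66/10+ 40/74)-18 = -18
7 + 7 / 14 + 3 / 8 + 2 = 79 / 8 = 9.88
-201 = -201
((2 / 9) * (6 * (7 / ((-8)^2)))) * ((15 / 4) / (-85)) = -7 / 1088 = -0.01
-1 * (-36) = 36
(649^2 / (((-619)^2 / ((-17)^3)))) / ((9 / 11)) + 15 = -22711238908 / 3448449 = -6585.93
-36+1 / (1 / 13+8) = -3767 / 105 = -35.88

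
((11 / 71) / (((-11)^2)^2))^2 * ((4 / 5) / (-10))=-2 / 223260975025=-0.00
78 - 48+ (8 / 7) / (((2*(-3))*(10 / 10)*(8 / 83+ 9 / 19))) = 560062 / 18879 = 29.67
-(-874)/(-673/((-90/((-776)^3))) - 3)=-39330/157242605959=-0.00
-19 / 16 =-1.19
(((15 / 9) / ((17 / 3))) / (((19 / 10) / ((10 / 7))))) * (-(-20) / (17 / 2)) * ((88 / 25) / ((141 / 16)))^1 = 1126400 / 5419617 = 0.21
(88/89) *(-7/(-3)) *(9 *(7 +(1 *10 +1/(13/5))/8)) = 172.30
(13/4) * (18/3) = 39/2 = 19.50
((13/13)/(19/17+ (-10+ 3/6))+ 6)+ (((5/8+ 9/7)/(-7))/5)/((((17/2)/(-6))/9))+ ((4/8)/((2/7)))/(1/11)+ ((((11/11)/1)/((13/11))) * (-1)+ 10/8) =79876756/3086265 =25.88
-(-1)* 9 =9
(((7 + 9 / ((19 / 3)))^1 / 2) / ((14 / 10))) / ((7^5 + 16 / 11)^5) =64420400 / 28737831031386461874769223169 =0.00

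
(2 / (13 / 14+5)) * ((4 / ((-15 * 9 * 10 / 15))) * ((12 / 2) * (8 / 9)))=-0.08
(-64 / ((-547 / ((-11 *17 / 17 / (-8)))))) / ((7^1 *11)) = 0.00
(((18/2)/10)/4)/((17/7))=63/680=0.09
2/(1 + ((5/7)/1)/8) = 112/61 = 1.84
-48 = -48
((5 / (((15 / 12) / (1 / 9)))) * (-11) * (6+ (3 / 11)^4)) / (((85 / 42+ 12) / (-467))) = 766488968 / 783959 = 977.72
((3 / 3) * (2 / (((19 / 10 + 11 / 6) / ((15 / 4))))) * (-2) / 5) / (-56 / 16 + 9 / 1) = -45 / 308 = -0.15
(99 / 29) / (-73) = -99 / 2117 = -0.05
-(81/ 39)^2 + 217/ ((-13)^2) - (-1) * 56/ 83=-2.35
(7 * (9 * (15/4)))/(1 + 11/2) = 945/26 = 36.35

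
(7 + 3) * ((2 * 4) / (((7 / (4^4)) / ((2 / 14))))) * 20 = 409600 / 49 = 8359.18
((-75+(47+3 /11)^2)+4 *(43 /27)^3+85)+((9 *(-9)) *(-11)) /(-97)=520182314833 /231019371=2251.68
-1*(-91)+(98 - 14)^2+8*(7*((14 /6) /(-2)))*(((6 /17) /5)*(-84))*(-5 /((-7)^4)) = 850397 /119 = 7146.19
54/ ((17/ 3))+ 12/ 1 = 366/ 17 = 21.53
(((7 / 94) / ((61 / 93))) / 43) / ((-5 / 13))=-8463 / 1232810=-0.01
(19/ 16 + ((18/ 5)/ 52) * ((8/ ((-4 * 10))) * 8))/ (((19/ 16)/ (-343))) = -1920457/ 6175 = -311.01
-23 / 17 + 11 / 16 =-181 / 272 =-0.67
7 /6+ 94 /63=335 /126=2.66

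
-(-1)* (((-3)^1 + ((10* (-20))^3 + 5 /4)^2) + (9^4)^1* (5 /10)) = 1023999680052465 /16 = 63999980003279.06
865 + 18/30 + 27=4463/5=892.60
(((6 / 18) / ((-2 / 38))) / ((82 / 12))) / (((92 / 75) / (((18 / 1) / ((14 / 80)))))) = -513000 / 6601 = -77.72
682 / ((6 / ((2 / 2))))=341 / 3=113.67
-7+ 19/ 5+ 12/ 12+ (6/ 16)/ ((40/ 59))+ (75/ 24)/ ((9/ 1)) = -3743/ 2880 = -1.30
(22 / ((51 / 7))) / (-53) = -154 / 2703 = -0.06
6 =6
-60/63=-20/21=-0.95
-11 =-11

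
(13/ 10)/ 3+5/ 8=127/ 120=1.06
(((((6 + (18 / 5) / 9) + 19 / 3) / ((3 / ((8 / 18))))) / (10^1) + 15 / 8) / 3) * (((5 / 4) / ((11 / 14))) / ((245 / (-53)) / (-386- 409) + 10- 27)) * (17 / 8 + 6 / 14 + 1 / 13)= -35966641057 / 212326583040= -0.17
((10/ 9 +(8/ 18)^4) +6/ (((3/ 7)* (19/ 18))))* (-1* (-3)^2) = -129.72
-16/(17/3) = -48/17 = -2.82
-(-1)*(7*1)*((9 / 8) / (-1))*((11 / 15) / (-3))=77 / 40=1.92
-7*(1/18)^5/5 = -7/9447840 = -0.00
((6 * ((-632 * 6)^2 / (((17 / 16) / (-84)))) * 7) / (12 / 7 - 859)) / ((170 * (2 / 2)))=2840882429952 / 8671445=327613.50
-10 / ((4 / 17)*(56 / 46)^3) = -1034195 / 43904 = -23.56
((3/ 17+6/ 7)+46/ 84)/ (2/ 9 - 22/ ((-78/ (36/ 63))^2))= 4006821/ 560116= 7.15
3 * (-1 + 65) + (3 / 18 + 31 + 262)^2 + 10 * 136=87498.69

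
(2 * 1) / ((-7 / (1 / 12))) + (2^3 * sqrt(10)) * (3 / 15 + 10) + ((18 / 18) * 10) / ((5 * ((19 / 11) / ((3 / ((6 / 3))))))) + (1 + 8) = 8549 / 798 + 408 * sqrt(10) / 5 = 268.75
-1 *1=-1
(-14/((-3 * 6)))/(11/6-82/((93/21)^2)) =-13454/40611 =-0.33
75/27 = 25/9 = 2.78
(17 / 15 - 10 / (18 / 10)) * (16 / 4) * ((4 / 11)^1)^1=-6.43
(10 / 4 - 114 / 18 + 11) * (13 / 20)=559 / 120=4.66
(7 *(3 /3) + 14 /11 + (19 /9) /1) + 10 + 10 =3008 /99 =30.38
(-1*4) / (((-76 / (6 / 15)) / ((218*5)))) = 436 / 19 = 22.95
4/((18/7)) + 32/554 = 4022/2493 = 1.61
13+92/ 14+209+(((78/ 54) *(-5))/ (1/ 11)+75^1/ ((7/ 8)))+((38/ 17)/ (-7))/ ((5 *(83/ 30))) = 20873693/ 88893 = 234.82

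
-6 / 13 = -0.46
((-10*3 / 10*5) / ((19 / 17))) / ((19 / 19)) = -255 / 19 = -13.42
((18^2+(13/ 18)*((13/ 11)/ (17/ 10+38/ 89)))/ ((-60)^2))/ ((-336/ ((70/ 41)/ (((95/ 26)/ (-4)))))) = 790335949/ 1576692572400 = 0.00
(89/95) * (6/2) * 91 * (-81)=-1968057/95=-20716.39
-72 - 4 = -76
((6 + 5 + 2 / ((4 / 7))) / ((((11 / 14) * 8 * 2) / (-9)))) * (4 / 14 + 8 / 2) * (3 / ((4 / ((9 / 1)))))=-105705 / 352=-300.30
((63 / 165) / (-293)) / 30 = -7 / 161150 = -0.00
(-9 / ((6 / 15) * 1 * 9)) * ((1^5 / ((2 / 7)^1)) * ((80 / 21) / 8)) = -25 / 6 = -4.17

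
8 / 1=8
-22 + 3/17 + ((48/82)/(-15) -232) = -253.86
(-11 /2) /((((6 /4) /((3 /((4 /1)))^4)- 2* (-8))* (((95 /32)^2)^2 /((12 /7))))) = -0.01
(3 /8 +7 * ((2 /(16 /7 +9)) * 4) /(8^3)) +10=52505 /5056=10.38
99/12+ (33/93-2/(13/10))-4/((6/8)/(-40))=1065853/4836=220.40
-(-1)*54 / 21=18 / 7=2.57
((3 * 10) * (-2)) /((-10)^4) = -3 /500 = -0.01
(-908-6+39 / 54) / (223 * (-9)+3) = 16439 / 36072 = 0.46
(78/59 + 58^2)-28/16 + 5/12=595426/177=3363.99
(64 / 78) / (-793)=-0.00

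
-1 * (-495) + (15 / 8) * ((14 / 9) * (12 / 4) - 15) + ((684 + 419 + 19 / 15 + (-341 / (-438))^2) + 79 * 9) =4396101019 / 1918440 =2291.50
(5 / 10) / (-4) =-0.12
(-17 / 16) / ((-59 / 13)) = 0.23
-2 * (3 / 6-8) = 15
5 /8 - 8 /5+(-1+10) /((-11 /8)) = -3309 /440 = -7.52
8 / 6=4 / 3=1.33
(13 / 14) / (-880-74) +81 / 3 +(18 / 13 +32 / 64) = 5015009 / 173628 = 28.88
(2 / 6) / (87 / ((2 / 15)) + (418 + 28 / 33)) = 22 / 70709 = 0.00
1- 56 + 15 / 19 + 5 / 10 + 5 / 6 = -3014 / 57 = -52.88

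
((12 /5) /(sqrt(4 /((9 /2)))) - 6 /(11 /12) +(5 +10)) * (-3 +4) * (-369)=-34317 /11 - 3321 * sqrt(2) /5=-4059.05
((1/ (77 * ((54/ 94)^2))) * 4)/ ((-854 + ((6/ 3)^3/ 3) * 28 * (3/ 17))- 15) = -150212/ 816679017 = -0.00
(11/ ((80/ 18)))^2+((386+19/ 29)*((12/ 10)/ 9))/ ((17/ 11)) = 93435199/ 2366400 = 39.48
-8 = -8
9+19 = 28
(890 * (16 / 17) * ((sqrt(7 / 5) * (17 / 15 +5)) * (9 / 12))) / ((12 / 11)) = 180136 * sqrt(35) / 255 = 4179.21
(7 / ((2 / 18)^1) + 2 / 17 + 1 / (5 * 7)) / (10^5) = 9393 / 14875000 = 0.00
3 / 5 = 0.60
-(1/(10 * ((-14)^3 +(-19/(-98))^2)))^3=110730297608/2287709842577774159796875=0.00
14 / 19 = 0.74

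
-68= -68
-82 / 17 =-4.82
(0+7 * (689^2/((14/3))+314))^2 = 2040780816481/4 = 510195204120.25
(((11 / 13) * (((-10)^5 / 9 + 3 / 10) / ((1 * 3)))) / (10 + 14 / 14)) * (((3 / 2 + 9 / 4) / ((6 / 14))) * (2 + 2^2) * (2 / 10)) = -538447 / 180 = -2991.37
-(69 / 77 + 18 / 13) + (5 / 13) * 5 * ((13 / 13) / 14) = -613 / 286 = -2.14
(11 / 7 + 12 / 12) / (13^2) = 18 / 1183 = 0.02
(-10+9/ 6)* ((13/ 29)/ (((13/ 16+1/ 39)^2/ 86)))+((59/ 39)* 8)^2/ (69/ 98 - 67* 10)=-369323612276840320/ 791361361545651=-466.69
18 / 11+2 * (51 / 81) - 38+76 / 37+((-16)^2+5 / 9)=2456099 / 10989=223.51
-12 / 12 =-1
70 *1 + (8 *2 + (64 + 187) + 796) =1133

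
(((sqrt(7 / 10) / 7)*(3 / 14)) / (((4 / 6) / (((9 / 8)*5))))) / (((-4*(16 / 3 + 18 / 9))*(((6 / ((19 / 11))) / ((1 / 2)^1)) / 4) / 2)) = -1539*sqrt(70) / 1517824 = -0.01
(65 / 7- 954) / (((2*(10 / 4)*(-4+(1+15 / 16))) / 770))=211616 / 3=70538.67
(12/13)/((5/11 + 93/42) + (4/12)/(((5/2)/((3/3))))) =27720/84149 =0.33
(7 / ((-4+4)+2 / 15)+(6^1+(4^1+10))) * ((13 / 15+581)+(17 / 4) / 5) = 1013927 / 24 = 42246.96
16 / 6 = 8 / 3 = 2.67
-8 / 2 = -4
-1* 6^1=-6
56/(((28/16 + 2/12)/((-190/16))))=-7980/23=-346.96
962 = 962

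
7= 7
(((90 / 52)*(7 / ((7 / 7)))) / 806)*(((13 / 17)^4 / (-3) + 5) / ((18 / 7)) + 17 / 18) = 34540555 / 807815112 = 0.04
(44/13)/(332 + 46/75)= 1650/162149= 0.01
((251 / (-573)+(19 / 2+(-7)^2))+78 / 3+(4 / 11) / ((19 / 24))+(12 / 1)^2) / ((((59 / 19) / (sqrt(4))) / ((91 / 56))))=711542611 / 2975016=239.17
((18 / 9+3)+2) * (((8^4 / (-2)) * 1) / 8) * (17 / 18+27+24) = -837760 / 9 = -93084.44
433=433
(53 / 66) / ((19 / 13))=689 / 1254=0.55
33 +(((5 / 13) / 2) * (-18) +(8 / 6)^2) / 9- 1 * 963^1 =-979487 / 1053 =-930.19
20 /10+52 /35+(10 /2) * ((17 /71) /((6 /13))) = 90647 /14910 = 6.08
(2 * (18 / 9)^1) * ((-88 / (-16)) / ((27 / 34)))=748 / 27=27.70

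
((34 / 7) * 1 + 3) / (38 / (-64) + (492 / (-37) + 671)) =65120 / 5446119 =0.01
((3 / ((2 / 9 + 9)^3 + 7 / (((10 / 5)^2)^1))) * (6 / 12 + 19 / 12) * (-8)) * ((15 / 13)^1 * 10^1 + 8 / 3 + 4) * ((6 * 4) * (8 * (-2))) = 13250304000 / 29799263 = 444.65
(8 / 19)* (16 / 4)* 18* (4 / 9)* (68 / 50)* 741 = 339456 / 25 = 13578.24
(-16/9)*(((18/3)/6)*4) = -64/9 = -7.11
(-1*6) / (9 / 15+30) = -10 / 51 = -0.20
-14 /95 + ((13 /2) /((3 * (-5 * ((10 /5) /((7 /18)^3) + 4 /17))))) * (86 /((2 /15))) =-8.31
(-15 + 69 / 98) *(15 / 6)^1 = -7005 / 196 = -35.74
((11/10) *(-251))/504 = -2761/5040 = -0.55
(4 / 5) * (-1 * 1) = -4 / 5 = -0.80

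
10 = 10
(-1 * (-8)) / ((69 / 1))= 8 / 69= 0.12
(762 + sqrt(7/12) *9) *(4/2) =3 *sqrt(21) + 1524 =1537.75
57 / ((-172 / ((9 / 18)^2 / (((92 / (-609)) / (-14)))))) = -242991 / 31648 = -7.68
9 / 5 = 1.80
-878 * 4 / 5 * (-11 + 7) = 14048 / 5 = 2809.60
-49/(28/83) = -581/4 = -145.25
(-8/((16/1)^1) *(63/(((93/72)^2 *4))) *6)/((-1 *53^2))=27216/2699449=0.01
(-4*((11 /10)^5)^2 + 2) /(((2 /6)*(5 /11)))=-690935011833 /12500000000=-55.27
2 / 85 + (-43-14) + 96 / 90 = -55.91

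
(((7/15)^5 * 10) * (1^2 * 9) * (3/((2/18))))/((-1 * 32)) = -16807/10000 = -1.68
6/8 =3/4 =0.75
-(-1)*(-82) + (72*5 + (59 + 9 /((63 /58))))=2417 /7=345.29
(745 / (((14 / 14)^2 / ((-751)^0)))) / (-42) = -745 / 42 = -17.74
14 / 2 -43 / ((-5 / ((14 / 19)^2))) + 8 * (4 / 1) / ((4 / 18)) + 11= 300838 / 1805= 166.67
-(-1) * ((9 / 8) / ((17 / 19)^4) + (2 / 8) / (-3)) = 3351625 / 2004504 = 1.67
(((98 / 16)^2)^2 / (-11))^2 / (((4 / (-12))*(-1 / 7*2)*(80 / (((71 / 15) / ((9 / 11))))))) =16516766493091697 / 1328755507200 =12430.25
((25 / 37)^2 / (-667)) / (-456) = 625 / 416384088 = 0.00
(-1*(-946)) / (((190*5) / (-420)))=-39732 / 95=-418.23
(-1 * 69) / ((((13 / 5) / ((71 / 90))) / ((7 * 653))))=-7464443 / 78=-95697.99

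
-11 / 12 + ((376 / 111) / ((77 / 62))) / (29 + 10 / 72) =-29517683 / 35863212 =-0.82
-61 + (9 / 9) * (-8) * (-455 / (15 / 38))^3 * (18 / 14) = 47257083145 / 3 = 15752361048.33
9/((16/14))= 63/8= 7.88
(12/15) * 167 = 668/5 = 133.60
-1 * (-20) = 20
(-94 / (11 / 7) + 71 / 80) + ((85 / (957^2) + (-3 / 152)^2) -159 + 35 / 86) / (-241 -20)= -69251666332065827 / 1187380790735040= -58.32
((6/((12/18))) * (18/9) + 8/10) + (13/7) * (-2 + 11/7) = 4411/245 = 18.00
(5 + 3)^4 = 4096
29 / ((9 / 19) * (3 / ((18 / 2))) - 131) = -551 / 2486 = -0.22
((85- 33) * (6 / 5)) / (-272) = -0.23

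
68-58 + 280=290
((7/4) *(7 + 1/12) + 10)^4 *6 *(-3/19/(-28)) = 1335469140625/156893184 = 8511.96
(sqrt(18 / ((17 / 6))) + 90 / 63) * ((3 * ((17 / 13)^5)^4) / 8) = 60963471099713587836024015 / 532138985696662384286428 + 2151651921166361923624377 * sqrt(51) / 76019855099523197755204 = 316.69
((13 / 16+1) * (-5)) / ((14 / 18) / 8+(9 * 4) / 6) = -1305 / 878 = -1.49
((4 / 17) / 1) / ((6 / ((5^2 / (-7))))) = -50 / 357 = -0.14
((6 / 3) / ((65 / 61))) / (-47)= -122 / 3055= -0.04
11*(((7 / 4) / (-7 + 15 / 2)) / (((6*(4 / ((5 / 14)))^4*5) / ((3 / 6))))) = 0.00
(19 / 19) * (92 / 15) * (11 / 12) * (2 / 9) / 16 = 253 / 3240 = 0.08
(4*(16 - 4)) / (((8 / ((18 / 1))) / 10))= 1080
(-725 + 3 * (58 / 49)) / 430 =-35351 / 21070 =-1.68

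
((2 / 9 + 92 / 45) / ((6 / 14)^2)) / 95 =1666 / 12825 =0.13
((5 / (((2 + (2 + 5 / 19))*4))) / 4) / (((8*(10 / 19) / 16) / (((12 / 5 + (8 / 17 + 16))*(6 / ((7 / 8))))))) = 36.04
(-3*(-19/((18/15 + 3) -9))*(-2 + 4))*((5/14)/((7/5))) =-2375/392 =-6.06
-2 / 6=-1 / 3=-0.33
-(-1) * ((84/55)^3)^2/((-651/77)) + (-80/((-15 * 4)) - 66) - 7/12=-20828766766113/312036312500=-66.75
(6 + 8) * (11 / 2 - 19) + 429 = 240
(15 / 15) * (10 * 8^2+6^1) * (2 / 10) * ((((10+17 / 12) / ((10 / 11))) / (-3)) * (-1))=486761 / 900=540.85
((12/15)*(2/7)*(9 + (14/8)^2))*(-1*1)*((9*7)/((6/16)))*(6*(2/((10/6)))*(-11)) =917136/25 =36685.44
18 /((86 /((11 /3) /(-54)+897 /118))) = 36004 /22833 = 1.58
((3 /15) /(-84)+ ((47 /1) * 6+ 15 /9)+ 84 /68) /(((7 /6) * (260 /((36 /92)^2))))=164768823 /1145708200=0.14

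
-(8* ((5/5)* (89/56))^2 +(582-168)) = -170209/392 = -434.21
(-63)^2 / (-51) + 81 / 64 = -83295 / 1088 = -76.56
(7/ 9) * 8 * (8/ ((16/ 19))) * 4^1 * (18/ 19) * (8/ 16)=112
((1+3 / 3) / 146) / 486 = 1 / 35478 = 0.00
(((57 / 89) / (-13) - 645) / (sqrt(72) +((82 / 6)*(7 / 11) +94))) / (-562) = 41733206757 / 3708581333821 - 2438233974*sqrt(2) / 3708581333821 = 0.01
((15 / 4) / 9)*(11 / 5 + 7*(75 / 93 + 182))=99343 / 186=534.10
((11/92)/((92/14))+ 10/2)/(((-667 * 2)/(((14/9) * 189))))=-3121839/2822744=-1.11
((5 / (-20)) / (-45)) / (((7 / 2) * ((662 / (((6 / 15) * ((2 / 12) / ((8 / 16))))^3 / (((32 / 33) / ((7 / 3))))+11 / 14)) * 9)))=74789 / 354709530000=0.00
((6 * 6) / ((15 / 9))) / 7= 108 / 35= 3.09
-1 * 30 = -30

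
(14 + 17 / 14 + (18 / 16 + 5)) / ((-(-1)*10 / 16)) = 239 / 7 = 34.14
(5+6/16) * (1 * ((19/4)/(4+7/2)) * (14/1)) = 5719/120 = 47.66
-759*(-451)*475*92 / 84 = 1246575275 / 7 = 178082182.14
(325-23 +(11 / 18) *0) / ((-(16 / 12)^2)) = -1359 / 8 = -169.88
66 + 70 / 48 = 1619 / 24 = 67.46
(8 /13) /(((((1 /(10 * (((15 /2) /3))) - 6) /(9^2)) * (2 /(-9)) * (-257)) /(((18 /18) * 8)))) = -583200 /497809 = -1.17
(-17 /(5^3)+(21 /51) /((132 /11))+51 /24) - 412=-20908811 /51000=-409.98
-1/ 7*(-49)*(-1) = -7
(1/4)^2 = 1/16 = 0.06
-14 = -14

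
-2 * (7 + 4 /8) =-15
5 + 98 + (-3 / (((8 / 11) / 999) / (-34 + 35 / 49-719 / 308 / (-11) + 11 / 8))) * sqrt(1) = 644230217 / 4928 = 130728.53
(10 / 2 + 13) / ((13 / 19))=342 / 13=26.31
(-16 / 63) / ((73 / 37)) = -0.13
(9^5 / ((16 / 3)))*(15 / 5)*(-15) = -7971615 / 16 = -498225.94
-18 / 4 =-9 / 2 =-4.50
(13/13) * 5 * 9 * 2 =90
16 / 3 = 5.33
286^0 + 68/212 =70/53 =1.32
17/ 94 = 0.18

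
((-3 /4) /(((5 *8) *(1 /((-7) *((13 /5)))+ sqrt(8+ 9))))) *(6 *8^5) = -9539712 *sqrt(17) /43985-104832 /8797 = -906.16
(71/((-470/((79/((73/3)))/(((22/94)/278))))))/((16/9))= -21050577/64240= -327.69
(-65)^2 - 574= 3651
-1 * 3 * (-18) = 54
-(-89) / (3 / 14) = 1246 / 3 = 415.33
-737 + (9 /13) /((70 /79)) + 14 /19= -12716481 /17290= -735.48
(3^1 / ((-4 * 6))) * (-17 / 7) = 17 / 56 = 0.30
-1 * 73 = -73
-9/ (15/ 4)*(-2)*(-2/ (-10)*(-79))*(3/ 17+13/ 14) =-249324/ 2975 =-83.81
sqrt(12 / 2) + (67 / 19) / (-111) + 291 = sqrt(6) + 613652 / 2109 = 293.42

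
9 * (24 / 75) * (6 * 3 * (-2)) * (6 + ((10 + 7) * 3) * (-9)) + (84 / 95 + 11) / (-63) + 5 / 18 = 2810982679 / 59850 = 46967.13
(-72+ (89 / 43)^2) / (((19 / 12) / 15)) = -641.52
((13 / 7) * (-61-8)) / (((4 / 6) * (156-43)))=-2691 / 1582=-1.70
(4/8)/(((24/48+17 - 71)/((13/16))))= -13/1712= -0.01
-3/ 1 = -3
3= 3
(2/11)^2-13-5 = -17.97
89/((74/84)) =3738/37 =101.03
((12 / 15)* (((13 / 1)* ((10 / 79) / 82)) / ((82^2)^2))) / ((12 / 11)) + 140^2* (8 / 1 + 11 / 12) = 25593221805651781 / 146442238064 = 174766.67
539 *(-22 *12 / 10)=-14229.60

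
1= 1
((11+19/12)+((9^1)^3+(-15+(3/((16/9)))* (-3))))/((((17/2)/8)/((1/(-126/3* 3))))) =-34633/6426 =-5.39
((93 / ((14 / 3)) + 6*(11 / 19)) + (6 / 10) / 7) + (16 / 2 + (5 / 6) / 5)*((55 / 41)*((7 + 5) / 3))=67.31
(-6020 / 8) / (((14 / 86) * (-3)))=1540.83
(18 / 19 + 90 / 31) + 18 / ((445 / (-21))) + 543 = 143109633 / 262105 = 546.00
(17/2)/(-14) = -17/28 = -0.61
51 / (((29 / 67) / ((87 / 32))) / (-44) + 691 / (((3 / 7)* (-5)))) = -62645 / 396101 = -0.16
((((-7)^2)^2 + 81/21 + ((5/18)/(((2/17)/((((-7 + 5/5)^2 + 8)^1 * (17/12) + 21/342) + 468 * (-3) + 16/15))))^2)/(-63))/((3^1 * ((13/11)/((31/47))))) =-402868078597050011/13614940842048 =-29590.15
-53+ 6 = -47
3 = 3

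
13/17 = 0.76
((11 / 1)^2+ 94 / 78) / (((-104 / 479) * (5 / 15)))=-1141457 / 676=-1688.55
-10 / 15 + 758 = 2272 / 3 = 757.33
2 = 2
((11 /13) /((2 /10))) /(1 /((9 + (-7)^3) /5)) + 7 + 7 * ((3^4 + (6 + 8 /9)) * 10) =687563 /117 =5876.61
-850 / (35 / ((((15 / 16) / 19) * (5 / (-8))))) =6375 / 8512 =0.75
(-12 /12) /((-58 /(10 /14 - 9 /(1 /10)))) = -625 /406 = -1.54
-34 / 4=-17 / 2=-8.50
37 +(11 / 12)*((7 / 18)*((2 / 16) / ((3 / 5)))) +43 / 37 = 7334053 / 191808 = 38.24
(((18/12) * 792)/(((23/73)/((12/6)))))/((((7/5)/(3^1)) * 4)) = 650430/161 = 4039.94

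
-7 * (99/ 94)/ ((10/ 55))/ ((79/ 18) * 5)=-68607/ 37130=-1.85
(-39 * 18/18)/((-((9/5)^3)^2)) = 203125/177147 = 1.15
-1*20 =-20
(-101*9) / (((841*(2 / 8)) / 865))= -3145140 / 841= -3739.76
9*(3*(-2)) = -54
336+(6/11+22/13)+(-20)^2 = 105568/143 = 738.24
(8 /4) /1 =2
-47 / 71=-0.66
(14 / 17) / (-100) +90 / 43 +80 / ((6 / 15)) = 7386199 / 36550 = 202.08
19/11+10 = 129/11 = 11.73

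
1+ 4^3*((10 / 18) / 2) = 169 / 9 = 18.78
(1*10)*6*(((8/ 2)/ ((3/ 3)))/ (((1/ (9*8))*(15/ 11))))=12672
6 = 6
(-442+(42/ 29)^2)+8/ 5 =-1843062/ 4205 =-438.30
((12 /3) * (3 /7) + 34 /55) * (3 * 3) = 8082 /385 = 20.99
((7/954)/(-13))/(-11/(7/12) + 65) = -49/4005846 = -0.00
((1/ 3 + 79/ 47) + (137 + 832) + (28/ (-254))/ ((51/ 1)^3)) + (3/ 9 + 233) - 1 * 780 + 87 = 404881803242/ 791793819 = 511.35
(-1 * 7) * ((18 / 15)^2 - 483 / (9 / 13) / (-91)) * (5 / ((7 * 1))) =-683 / 15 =-45.53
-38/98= -19/49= -0.39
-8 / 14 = -4 / 7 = -0.57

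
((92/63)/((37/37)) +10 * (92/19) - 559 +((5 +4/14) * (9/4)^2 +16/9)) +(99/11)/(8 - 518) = -260792551/542640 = -480.60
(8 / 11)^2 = 64 / 121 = 0.53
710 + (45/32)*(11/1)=23215/32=725.47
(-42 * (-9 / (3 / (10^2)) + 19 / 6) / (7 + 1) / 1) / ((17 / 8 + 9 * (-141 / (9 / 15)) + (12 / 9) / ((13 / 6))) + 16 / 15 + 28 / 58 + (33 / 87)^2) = -2044525665 / 2768978581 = -0.74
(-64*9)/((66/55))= -480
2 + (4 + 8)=14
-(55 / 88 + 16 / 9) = -173 / 72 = -2.40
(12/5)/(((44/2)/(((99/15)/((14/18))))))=162/175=0.93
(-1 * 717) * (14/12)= -1673/2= -836.50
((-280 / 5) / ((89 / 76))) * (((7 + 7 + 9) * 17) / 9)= -1664096 / 801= -2077.52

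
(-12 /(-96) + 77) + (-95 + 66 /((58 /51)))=9317 /232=40.16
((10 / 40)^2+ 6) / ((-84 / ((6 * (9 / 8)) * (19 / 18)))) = -1843 / 3584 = -0.51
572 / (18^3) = 143 / 1458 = 0.10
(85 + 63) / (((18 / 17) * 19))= 1258 / 171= 7.36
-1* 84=-84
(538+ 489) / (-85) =-1027 / 85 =-12.08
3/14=0.21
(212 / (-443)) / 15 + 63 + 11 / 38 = 15973169 / 252510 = 63.26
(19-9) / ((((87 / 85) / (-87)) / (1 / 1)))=-850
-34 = -34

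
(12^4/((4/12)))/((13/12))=746496/13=57422.77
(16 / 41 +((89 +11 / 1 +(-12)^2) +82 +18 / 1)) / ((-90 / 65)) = -248.73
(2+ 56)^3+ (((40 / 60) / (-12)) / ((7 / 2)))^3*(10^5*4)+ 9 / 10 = 487869953063 / 2500470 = 195111.30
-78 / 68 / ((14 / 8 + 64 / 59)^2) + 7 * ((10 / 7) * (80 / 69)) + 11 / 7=1772522741 / 136108273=13.02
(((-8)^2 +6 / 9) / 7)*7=194 / 3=64.67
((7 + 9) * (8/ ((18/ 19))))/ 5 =1216/ 45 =27.02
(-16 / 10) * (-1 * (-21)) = -168 / 5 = -33.60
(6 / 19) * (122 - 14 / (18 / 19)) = 1930 / 57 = 33.86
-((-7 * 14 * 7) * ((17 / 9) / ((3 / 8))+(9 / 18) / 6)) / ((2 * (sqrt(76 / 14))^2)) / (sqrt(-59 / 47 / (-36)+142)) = 1327753 * sqrt(11295181) / 164380932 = 27.15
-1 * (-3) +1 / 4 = 3.25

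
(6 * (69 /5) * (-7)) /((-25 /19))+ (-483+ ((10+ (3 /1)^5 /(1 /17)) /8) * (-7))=-3665.88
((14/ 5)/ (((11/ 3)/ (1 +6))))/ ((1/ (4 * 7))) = 8232/ 55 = 149.67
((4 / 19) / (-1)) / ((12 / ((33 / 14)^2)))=-363 / 3724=-0.10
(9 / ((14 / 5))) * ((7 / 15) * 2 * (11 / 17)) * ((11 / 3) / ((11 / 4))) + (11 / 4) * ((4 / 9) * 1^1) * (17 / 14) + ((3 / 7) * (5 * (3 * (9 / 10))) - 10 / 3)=6988 / 1071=6.52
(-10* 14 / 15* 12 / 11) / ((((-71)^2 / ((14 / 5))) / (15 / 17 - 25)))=128576 / 942667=0.14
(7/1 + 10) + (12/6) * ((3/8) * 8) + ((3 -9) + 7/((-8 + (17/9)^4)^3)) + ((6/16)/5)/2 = 40893106086962491/2390899225034960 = 17.10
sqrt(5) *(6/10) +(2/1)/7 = 2/7 +3 *sqrt(5)/5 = 1.63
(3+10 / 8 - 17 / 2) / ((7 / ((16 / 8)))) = -17 / 14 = -1.21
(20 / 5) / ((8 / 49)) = 49 / 2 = 24.50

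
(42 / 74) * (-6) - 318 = -11892 / 37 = -321.41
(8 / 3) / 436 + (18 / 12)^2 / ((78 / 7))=7075 / 34008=0.21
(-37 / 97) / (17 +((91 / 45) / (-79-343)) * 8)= -351315 / 15621947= -0.02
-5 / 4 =-1.25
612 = 612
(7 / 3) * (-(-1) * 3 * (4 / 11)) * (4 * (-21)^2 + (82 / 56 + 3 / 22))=543805 / 121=4494.26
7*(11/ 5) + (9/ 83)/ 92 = 588017/ 38180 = 15.40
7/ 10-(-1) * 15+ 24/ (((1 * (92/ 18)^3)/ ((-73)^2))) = 118455449/ 121670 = 973.58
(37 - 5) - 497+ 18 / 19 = -8817 / 19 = -464.05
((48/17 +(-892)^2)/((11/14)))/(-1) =-189368704/187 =-1012666.87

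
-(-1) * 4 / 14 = 2 / 7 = 0.29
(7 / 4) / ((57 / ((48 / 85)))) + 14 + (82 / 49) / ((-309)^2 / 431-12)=100233419288 / 7146602715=14.03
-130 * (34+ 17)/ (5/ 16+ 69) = -106080/ 1109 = -95.65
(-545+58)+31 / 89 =-43312 / 89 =-486.65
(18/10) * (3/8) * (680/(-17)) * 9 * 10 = -2430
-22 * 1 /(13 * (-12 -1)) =22 /169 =0.13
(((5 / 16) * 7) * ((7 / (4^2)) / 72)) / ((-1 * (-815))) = 49 / 3004416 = 0.00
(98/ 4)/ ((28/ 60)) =52.50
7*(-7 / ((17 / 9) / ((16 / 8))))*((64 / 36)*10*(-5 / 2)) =39200 / 17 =2305.88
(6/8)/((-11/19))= -57/44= -1.30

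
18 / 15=6 / 5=1.20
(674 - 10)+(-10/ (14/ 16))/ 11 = 51048/ 77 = 662.96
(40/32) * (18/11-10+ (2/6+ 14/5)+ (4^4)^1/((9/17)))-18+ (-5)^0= 230039/396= 580.91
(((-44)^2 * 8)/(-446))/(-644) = 0.05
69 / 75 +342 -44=298.92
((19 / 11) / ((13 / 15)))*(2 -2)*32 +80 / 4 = 20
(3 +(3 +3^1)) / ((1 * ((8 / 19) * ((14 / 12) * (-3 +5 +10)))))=171 / 112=1.53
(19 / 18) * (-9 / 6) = -19 / 12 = -1.58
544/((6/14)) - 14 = 3766/3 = 1255.33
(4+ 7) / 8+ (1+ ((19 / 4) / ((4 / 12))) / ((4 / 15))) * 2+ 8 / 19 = 8411 / 76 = 110.67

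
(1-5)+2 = -2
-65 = -65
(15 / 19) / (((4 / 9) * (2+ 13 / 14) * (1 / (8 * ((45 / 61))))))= 170100 / 47519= 3.58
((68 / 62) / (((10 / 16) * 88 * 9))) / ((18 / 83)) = 1411 / 138105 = 0.01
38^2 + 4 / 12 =4333 / 3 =1444.33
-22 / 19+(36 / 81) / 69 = -13586 / 11799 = -1.15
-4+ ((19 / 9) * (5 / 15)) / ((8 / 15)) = -193 / 72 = -2.68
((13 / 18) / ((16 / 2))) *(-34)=-221 / 72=-3.07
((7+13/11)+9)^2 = 35721/121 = 295.21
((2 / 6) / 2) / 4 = 1 / 24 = 0.04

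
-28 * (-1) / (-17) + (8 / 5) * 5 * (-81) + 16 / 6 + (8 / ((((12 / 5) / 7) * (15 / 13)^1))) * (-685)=-2218378 / 153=-14499.20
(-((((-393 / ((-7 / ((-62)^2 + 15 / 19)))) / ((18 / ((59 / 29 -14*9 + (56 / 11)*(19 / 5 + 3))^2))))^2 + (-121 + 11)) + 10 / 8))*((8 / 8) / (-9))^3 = 6873674565353178578126122309 / 546765287433750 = 12571526984850.96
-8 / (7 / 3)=-3.43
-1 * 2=-2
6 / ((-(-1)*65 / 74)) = 444 / 65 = 6.83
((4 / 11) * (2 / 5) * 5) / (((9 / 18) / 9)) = 144 / 11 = 13.09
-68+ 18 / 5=-322 / 5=-64.40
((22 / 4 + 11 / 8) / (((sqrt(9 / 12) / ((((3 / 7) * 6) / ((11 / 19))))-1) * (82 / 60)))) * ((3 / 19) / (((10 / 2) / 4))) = -4062960 / 6150943-457380 * sqrt(3) / 6150943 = -0.79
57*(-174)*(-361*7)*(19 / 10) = 238096467 / 5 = 47619293.40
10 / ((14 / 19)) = 95 / 7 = 13.57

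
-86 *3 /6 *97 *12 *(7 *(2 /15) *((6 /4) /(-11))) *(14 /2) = 2452548 /55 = 44591.78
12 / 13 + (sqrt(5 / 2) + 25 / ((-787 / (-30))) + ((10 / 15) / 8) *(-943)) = -9417505 / 122772 + sqrt(10) / 2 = -75.13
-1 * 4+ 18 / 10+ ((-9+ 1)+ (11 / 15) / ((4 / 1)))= -601 / 60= -10.02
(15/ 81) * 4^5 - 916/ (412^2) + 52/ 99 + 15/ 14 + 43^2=179997355807/ 88224444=2040.22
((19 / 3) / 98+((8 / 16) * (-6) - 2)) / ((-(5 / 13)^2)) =245219 / 7350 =33.36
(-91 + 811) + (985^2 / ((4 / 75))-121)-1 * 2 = 72769263 / 4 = 18192315.75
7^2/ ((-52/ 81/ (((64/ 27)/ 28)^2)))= -64/ 117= -0.55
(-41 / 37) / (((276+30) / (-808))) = 16564 / 5661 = 2.93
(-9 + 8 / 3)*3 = -19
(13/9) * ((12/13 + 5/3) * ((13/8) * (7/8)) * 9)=9191/192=47.87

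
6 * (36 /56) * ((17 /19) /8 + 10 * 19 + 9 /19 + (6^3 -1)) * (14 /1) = 1664523 /76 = 21901.62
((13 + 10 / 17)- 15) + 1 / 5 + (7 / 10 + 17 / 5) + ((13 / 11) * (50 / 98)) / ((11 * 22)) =16025077 / 5543615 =2.89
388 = 388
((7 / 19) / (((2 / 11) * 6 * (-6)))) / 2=-77 / 2736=-0.03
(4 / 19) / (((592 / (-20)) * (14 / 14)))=-5 / 703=-0.01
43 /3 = 14.33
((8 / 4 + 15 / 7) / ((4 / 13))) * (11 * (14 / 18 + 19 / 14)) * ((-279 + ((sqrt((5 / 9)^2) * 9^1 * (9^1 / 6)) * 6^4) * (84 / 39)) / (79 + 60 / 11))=28163770877 / 364168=77337.30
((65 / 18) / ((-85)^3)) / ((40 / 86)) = -559 / 44217000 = -0.00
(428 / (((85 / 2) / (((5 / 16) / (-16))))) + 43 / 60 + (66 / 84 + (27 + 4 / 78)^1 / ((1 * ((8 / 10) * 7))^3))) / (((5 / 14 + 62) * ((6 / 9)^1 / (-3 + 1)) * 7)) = -11802841 / 1176462560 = -0.01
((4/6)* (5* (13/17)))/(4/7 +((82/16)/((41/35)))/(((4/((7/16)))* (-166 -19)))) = 17239040/3847083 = 4.48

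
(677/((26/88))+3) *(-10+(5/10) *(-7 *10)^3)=-5115628770/13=-393509905.38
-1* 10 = -10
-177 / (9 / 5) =-295 / 3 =-98.33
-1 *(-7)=7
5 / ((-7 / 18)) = -90 / 7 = -12.86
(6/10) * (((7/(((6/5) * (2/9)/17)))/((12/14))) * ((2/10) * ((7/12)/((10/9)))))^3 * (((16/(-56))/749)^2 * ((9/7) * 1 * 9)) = 77394297393/468951040000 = 0.17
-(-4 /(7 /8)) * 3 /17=96 /119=0.81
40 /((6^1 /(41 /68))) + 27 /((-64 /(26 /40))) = 244499 /65280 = 3.75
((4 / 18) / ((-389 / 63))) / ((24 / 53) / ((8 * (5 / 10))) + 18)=-371 / 186720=-0.00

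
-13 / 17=-0.76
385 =385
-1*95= -95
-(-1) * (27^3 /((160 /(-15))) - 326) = -69481 /32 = -2171.28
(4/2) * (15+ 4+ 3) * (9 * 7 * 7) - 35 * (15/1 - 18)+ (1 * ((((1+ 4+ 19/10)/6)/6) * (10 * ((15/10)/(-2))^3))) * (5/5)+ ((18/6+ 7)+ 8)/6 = 4994865/256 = 19511.19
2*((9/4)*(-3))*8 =-108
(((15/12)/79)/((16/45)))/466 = 225/2356096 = 0.00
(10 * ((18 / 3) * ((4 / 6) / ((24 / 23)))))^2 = 13225 / 9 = 1469.44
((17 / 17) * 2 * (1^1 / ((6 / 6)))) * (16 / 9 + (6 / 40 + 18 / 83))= 32041 / 7470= 4.29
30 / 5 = 6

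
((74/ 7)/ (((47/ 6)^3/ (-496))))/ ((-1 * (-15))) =-2642688/ 3633805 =-0.73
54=54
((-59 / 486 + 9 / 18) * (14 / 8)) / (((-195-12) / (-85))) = 595 / 2187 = 0.27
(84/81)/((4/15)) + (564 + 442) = 9089/9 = 1009.89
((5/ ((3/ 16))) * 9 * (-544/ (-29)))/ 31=145.23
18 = 18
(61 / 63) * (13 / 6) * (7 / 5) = 793 / 270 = 2.94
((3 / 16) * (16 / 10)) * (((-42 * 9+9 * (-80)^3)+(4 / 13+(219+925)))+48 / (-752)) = -1689011895 / 1222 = -1382170.13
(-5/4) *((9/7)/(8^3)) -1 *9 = -129069/14336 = -9.00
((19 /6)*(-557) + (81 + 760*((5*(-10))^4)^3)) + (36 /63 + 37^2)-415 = 7792968749999999999969413 /42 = 185546874999999999999271.70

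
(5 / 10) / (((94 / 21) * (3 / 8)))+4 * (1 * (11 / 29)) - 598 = -812600 / 1363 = -596.18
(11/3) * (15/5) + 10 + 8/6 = 67/3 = 22.33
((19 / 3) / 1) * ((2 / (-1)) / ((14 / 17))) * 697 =-10720.52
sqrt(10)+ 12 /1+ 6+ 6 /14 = sqrt(10)+ 129 /7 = 21.59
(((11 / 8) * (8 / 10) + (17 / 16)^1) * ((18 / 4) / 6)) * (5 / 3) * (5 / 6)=865 / 384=2.25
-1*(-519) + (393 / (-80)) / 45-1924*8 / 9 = -4288793 / 3600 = -1191.33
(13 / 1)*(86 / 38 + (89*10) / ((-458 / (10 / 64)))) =3546777 / 139232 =25.47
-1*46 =-46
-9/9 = -1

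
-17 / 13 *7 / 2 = -119 / 26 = -4.58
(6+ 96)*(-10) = -1020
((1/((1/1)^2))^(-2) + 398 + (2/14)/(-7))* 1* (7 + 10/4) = 185725/49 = 3790.31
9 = 9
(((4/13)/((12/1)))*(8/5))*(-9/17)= -24/1105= -0.02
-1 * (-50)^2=-2500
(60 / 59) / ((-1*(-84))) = 0.01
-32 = -32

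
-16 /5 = -3.20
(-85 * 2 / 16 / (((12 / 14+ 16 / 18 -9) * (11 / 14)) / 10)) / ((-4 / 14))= -1311975 / 20108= -65.25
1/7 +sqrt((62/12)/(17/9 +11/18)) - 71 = -496/7 +sqrt(465)/15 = -69.42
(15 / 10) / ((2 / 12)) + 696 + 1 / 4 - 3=2809 / 4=702.25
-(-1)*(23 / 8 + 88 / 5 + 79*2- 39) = 5579 / 40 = 139.48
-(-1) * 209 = 209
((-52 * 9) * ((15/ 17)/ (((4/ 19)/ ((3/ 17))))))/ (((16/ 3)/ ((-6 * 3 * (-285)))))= -769769325/ 2312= -332945.21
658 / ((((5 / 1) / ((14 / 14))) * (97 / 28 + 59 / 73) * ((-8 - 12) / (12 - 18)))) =9.24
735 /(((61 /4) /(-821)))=-2413740 /61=-39569.51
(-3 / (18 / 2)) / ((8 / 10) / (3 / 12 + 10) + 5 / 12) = -820 / 1217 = -0.67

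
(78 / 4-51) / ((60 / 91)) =-1911 / 40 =-47.78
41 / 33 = 1.24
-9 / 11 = -0.82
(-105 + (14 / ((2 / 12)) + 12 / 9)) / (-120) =59 / 360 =0.16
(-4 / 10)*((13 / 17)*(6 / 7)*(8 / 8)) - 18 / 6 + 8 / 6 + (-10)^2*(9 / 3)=532057 / 1785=298.07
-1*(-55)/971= 55/971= 0.06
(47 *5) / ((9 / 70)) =16450 / 9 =1827.78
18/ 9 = 2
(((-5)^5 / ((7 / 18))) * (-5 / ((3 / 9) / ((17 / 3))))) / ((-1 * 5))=-136607.14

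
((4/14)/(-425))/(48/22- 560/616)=-11/20825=-0.00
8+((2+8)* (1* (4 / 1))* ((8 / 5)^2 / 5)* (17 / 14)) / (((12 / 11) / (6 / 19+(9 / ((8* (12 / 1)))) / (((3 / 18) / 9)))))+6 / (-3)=128.60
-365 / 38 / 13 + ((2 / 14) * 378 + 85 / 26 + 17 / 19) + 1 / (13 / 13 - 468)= 57.42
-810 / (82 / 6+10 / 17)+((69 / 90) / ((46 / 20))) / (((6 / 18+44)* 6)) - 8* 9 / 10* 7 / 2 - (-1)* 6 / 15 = -236761369 / 2900730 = -81.62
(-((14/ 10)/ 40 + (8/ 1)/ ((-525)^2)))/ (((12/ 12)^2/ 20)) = -0.70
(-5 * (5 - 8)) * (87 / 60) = 87 / 4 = 21.75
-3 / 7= -0.43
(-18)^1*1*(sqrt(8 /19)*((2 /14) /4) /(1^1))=-9*sqrt(38) /133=-0.42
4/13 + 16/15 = 268/195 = 1.37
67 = 67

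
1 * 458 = 458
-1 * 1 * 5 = -5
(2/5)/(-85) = -2/425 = -0.00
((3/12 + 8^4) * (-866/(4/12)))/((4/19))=-404398185/8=-50549773.12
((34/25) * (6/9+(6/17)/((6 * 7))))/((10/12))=964/875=1.10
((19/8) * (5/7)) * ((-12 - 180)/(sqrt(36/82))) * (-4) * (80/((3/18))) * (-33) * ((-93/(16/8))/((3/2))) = 746380800 * sqrt(82)/7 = 965537943.39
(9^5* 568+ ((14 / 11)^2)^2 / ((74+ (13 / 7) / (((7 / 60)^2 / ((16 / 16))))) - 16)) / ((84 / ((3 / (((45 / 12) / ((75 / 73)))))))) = 81876335624763040 / 249487281197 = 328178.40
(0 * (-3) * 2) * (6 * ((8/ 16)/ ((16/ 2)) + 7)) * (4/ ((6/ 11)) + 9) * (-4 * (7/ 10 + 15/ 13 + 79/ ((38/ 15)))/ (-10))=0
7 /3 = 2.33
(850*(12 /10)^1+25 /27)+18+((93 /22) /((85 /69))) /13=682093069 /656370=1039.19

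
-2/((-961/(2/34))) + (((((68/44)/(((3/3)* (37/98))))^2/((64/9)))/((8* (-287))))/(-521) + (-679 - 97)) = -5741882867739349729/7399334778546304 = -776.00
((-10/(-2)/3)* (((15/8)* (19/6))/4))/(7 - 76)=-475/13248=-0.04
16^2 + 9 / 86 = 22025 / 86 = 256.10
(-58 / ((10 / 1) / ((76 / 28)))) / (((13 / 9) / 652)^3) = -111332487949632 / 76895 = -1447850808.89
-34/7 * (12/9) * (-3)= 136/7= 19.43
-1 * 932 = -932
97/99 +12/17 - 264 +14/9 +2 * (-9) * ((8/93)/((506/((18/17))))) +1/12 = -1251235723/4799916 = -260.68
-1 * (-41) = 41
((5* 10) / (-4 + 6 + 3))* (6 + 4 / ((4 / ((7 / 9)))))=610 / 9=67.78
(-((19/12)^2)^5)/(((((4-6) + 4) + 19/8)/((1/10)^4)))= -6131066257801/2708884684800000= -0.00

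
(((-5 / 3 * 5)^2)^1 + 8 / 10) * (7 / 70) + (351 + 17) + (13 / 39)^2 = 168811 / 450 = 375.14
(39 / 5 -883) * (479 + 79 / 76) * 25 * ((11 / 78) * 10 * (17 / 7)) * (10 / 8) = -155492066125 / 3458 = -44965895.35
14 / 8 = 1.75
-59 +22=-37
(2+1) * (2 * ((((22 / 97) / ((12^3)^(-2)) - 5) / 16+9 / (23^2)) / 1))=104251917585 / 410504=253960.78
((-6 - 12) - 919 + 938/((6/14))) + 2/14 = 26288/21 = 1251.81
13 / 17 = 0.76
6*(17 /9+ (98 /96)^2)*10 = 11255 /64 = 175.86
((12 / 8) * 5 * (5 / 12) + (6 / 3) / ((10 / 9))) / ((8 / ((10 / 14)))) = 197 / 448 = 0.44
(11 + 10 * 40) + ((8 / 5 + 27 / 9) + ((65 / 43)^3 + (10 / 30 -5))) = 494200523 / 1192605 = 414.39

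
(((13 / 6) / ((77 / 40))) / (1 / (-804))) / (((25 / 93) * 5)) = -1296048 / 1925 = -673.27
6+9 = 15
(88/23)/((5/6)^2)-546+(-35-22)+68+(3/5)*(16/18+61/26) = -527.55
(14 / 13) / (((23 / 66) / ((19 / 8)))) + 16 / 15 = 75403 / 8970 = 8.41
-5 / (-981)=5 / 981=0.01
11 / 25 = 0.44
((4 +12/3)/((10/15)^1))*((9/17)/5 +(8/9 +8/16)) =4574/255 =17.94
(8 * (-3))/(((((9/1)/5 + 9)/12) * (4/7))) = -140/3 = -46.67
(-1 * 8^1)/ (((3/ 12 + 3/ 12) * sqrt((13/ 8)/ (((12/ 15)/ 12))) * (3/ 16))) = -512 * sqrt(390)/ 585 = -17.28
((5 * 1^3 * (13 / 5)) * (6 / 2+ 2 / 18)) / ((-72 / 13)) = -1183 / 162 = -7.30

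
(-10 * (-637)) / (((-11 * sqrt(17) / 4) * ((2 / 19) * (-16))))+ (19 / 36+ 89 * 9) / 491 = 335.20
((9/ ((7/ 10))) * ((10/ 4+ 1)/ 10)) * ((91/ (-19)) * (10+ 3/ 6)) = -226.30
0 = 0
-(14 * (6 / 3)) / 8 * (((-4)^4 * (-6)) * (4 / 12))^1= 1792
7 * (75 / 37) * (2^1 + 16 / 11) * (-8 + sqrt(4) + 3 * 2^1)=0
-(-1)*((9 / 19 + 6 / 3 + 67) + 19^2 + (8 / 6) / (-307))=7532783 / 17499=430.47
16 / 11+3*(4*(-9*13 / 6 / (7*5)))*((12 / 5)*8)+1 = -242379 / 1925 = -125.91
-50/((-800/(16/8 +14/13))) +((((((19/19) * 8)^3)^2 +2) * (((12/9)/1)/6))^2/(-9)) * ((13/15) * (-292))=3014418207378491/31590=95423178454.53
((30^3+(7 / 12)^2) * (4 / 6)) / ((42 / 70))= 30000.38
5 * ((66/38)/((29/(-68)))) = -11220/551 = -20.36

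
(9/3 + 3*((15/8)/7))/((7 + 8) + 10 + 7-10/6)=639/5096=0.13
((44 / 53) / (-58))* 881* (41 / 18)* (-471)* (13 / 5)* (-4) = -3243810284 / 23055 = -140698.78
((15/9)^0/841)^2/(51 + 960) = 1/715061091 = 0.00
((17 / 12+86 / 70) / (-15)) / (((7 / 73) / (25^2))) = -2027575 / 1764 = -1149.42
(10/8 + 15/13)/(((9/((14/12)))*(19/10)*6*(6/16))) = 4375/60021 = 0.07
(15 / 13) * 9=10.38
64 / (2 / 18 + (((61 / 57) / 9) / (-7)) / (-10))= 2298240 / 4051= 567.33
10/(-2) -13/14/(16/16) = -83/14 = -5.93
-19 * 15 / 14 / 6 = -95 / 28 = -3.39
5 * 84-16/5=2084/5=416.80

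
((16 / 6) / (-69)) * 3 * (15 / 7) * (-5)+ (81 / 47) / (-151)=1406359 / 1142617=1.23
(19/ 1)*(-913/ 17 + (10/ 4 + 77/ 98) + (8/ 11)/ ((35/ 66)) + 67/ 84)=-6545747/ 7140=-916.77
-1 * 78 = -78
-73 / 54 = -1.35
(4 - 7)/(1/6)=-18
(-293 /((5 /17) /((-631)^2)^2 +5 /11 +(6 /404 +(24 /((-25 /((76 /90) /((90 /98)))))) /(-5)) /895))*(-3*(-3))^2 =-10732474699277512956937593750 /205650054411633833598559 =-52188.05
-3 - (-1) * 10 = 7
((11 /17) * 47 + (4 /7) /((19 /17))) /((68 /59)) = 4125103 /153748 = 26.83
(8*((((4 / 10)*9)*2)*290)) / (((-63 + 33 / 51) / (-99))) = 7028208 / 265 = 26521.54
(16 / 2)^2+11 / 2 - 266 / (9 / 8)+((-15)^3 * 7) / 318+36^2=503122 / 477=1054.76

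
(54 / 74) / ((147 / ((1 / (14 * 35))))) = 9 / 888370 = 0.00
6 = 6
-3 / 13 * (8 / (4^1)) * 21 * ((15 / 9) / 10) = -1.62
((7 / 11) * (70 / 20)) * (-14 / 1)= -343 / 11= -31.18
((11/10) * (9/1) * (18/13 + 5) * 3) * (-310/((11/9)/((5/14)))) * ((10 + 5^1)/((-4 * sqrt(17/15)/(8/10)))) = 9378585 * sqrt(255)/3094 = 48404.65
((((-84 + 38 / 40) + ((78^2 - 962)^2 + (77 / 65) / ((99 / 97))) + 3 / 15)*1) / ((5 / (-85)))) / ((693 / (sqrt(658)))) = -1043620435919*sqrt(658) / 1621620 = -16508454.97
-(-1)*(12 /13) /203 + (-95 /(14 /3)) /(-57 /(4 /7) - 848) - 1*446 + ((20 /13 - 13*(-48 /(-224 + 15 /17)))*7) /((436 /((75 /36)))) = -22137789737807293 /49634512574556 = -446.02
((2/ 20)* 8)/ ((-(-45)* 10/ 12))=8/ 375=0.02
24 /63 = 8 /21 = 0.38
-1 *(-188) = 188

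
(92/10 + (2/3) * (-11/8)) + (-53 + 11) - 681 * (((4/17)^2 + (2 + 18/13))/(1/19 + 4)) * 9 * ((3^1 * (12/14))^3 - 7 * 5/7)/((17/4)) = -1490485458063577/101210649540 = -14726.57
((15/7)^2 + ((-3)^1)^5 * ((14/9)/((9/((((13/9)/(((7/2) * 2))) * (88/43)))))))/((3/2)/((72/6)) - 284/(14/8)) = 664696/8200143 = 0.08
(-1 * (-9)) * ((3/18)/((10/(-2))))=-3/10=-0.30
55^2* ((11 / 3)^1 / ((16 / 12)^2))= 99825 / 16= 6239.06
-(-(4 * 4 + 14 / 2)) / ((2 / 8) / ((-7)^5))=-1546244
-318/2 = -159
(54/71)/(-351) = -2/923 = -0.00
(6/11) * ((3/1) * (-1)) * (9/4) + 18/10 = -207/110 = -1.88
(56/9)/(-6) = -28/27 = -1.04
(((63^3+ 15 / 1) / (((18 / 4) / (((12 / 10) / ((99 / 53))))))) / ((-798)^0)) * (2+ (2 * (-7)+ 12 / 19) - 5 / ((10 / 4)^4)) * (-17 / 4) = 2050583752016 / 1175625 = 1744249.87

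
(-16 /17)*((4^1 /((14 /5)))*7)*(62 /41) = -9920 /697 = -14.23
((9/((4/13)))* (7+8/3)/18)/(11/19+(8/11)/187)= 14734291/546696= 26.95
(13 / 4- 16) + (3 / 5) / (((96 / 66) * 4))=-4047 / 320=-12.65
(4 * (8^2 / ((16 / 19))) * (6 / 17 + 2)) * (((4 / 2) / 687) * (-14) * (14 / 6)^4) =-817492480 / 945999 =-864.16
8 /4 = 2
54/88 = 27/44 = 0.61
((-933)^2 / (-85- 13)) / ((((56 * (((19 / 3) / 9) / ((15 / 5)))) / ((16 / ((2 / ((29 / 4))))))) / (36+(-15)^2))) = -533687230521 / 52136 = -10236443.73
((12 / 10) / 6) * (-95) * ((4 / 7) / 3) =-76 / 21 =-3.62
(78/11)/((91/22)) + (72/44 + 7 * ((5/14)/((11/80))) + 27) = 48.53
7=7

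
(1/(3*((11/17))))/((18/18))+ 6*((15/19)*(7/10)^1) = 2402/627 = 3.83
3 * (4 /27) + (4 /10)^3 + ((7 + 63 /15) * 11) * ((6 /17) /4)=217624 /19125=11.38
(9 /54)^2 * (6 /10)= 1 /60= 0.02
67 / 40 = 1.68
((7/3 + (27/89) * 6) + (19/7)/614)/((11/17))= 81116435/12623226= 6.43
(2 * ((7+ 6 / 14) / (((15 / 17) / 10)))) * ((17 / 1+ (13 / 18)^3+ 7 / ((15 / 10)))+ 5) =9958702 / 2187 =4553.59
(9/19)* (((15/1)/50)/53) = 27/10070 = 0.00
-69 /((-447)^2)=-23 /66603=-0.00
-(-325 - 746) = 1071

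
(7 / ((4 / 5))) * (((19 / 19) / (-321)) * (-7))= 245 / 1284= 0.19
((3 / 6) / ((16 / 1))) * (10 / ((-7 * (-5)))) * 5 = 0.04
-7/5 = -1.40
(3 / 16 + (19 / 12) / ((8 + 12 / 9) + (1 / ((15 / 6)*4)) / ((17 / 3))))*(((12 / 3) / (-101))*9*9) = -116073 / 101404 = -1.14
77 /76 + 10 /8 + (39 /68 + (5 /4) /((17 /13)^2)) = 19590 /5491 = 3.57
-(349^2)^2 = -14835483601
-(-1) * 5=5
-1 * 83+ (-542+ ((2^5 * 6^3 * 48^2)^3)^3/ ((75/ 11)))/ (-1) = -241572374653762219603573969505468086288857838173281658400413831981/ 25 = -9662894986150488784142959000000000000000000000000000000000000000.00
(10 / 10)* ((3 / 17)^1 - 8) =-7.82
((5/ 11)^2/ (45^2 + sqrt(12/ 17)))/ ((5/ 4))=229500/ 2811661391- 40*sqrt(51)/ 8434984173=0.00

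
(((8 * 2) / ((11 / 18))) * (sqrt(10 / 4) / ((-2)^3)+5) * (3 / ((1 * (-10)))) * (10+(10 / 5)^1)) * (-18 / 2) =46656 / 11 -2916 * sqrt(10) / 55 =4073.80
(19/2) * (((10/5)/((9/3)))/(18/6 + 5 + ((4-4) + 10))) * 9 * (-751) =-14269/6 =-2378.17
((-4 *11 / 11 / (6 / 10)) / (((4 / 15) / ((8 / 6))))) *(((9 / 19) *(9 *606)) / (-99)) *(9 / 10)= 163620 / 209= 782.87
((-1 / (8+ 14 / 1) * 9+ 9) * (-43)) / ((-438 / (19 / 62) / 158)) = 4066209 / 99572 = 40.84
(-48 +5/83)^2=15832441/6889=2298.22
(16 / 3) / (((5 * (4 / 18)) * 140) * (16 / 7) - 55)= 48 / 2705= 0.02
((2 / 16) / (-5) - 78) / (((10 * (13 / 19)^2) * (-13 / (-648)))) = -91261161 / 109850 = -830.78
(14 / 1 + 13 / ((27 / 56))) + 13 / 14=15835 / 378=41.89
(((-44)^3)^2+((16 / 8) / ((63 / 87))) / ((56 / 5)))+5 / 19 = 81067538404927 / 11172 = 7256313856.51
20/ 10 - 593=-591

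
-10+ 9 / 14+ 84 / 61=-7.98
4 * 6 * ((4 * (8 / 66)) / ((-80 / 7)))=-56 / 55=-1.02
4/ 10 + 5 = 27/ 5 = 5.40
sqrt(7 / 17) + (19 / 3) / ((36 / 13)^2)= sqrt(119) / 17 + 3211 / 3888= 1.47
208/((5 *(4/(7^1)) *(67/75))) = 81.49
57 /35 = 1.63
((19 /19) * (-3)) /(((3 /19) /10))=-190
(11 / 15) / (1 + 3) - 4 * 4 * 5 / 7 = -4723 / 420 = -11.25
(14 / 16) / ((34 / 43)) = 301 / 272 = 1.11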